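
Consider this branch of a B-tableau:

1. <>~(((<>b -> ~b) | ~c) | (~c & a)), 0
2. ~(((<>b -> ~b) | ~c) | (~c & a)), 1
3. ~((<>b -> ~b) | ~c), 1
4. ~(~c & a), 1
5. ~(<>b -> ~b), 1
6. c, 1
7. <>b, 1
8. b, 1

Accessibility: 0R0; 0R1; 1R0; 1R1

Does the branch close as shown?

No atom appears with both signs at the same world.

Open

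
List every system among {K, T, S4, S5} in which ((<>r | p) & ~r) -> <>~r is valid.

T, S4, S5

T-tableau for the negation ~(((<>r | p) & ~r) -> <>~r):
1. ~(((<>r | p) & ~r) -> <>~r), u
2. (<>r | p) & ~r, u   [~->-rule on 1]
3. ~<>~r, u   [~->-rule on 1]
4. <>r | p, u   [&-rule on 2]
5. ~r, u   [&-rule on 2]
6. r, u   [~<>-rule on 3 via uRu]
Accessibility: uRu
Branch closes: r and ~r both at u.
Every branch closes (one shown): valid in T, hence also in S4, S5 (every theorem of T is a theorem of S4 and S5).
K-tableau for the negation ~(((<>r | p) & ~r) -> <>~r):
1. ~(((<>r | p) & ~r) -> <>~r), u
2. (<>r | p) & ~r, u   [~->-rule on 1]
3. ~<>~r, u   [~->-rule on 1]
4. <>r | p, u   [&-rule on 2]
5. ~r, u   [&-rule on 2]
6. p, u   [|-rule on 4 (branches; this branch)]
Complete open branch: countermodel on a K-frame, so not valid in K.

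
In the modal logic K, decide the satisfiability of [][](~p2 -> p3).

Satisfiable (open branch found)

1. [][](~p2 -> p3), u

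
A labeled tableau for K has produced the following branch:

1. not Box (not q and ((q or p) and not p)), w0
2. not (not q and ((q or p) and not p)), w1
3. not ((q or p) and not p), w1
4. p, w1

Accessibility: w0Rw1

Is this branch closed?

Not closed

There is no literal clash: for every atom and world, at most one sign appears.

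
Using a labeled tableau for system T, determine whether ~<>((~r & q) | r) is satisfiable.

Satisfiable (open branch found)

1. ~<>((~r & q) | r), w0
2. ~((~r & q) | r), w0
3. ~(~r & q), w0
4. ~r, w0
5. ~q, w0
Accessibility: w0Rw0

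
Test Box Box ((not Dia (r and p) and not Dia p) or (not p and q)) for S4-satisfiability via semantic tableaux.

1. Box Box ((not Dia (r and p) and not Dia p) or (not p and q)), u
2. Box ((not Dia (r and p) and not Dia p) or (not p and q)), u
3. (not Dia (r and p) and not Dia p) or (not p and q), u
4. not p and q, u
5. not p, u
6. q, u
Accessibility: uRu

Yes, satisfiable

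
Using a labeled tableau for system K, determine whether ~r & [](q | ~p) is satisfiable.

Satisfiable (open branch found)

1. ~r & [](q | ~p), 0
2. ~r, 0   [&-rule on 1]
3. [](q | ~p), 0   [&-rule on 1]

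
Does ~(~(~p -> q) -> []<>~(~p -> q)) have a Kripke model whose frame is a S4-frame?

Yes, satisfiable

1. ~(~(~p -> q) -> []<>~(~p -> q)), u
2. ~(~p -> q), u
3. ~[]<>~(~p -> q), u
4. ~p, u
5. ~q, u
6. ~<>~(~p -> q), v
7. ~p -> q, v
8. q, v
Accessibility: uRu, uRv, vRv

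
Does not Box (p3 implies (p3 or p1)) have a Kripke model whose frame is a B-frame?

1. not Box (p3 implies (p3 or p1)), w0
2. not (p3 implies (p3 or p1)), w1   [neg-Box-rule on 1: fresh world w1, w0Rw1]
3. p3, w1   [neg-implies-rule on 2]
4. not (p3 or p1), w1   [neg-implies-rule on 2]
5. not p3, w1   [neg-or-rule on 4]
6. not p1, w1   [neg-or-rule on 4]
Accessibility: w0Rw0, w0Rw1, w1Rw0, w1Rw1
Branch closes: p3 and not p3 both at w1.
All branches of the tableau close; one closing branch shown above.

No, unsatisfiable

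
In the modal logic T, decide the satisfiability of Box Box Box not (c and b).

Satisfiable

1. Box Box Box not (c and b), 0
2. Box Box not (c and b), 0
3. Box not (c and b), 0
4. not (c and b), 0
5. not b, 0
Accessibility: 0R0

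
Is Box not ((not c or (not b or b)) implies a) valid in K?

Tableau for the negation not Box not ((not c or (not b or b)) implies a):
1. not Box not ((not c or (not b or b)) implies a), 0
2. (not c or (not b or b)) implies a, 1   [neg-Box-rule on 1: fresh world 1, 0R1]
3. a, 1   [implies-rule on 2 (branches; this branch)]
Accessibility: 0R1
The negation has an open branch (countermodel exists).

No, not valid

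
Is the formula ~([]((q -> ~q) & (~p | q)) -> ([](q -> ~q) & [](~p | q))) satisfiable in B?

No, unsatisfiable

1. ~([]((q -> ~q) & (~p | q)) -> ([](q -> ~q) & [](~p | q))), 0
2. []((q -> ~q) & (~p | q)), 0
3. ~([](q -> ~q) & [](~p | q)), 0
4. (q -> ~q) & (~p | q), 0
5. q -> ~q, 0
6. ~p | q, 0
7. ~[](~p | q), 0
8. ~q, 0
9. ~p, 0
10. ~(~p | q), 1
11. p, 1
12. ~q, 1
13. (q -> ~q) & (~p | q), 1
14. q -> ~q, 1
15. ~p | q, 1
16. q, 1
Accessibility: 0R0, 0R1, 1R0, 1R1
Branch closes: q and ~q both at 1.
Every branch closes; the branch above is one of them.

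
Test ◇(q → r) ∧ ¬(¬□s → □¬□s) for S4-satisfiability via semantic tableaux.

1. ◇(q → r) ∧ ¬(¬□s → □¬□s), w0
2. ◇(q → r), w0   [∧-rule on 1]
3. ¬(¬□s → □¬□s), w0   [∧-rule on 1]
4. ¬□s, w0   [¬→-rule on 3]
5. ¬□¬□s, w0   [¬→-rule on 3]
6. q → r, w1   [◇-rule on 2: fresh world w1, w0Rw1]
7. r, w1   [→-rule on 6 (branches; this branch)]
8. ¬s, w2   [¬□-rule on 4: fresh world w2, w0Rw2]
9. □s, w3   [¬□-rule on 5: fresh world w3, w0Rw3]
10. s, w3   [□-rule on 9 via w3Rw3]
Accessibility: w0Rw0, w0Rw1, w0Rw2, w0Rw3, w1Rw1, w2Rw2, w3Rw3

Satisfiable (open branch found)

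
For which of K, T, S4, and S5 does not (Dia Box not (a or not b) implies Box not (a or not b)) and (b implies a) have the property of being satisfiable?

K, T, S4

S4-tableau for the formula:
1. not (Dia Box not (a or not b) implies Box not (a or not b)) and (b implies a), u
2. not (Dia Box not (a or not b) implies Box not (a or not b)), u
3. b implies a, u
4. Dia Box not (a or not b), u
5. not Box not (a or not b), u
6. a, u
7. Box not (a or not b), v
8. not (a or not b), v
9. not a, v
10. b, v
11. a or not b, w
12. not b, w
Accessibility: uRu, uRv, uRw, vRv, wRw
Complete open branch: satisfiable in S4, hence also in K, T (this S4-model is also a K-model and a T-model).
S5-tableau for the formula:
1. not (Dia Box not (a or not b) implies Box not (a or not b)) and (b implies a), u
2. not (Dia Box not (a or not b) implies Box not (a or not b)), u
3. b implies a, u
4. Dia Box not (a or not b), u
5. not Box not (a or not b), u
6. a, u
7. Box not (a or not b), v
8. not (a or not b), u
9. not a, u
10. b, u
Accessibility: uRu, uRv, vRu, vRv
Branch closes: a and not a both at u.
Every branch closes (one shown): unsatisfiable in S5.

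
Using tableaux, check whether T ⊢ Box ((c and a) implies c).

Valid

Tableau for the negation not Box ((c and a) implies c):
1. not Box ((c and a) implies c), w0
2. not ((c and a) implies c), w1
3. c and a, w1
4. not c, w1
5. c, w1
6. a, w1
Accessibility: w0Rw0, w0Rw1, w1Rw1
Branch closes: c and not c both at w1.
Every branch of the negation's tableau closes; the branch above is one of them.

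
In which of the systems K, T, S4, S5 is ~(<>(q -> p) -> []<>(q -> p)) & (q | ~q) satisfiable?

S5-tableau for the formula:
1. ~(<>(q -> p) -> []<>(q -> p)) & (q | ~q), w0
2. ~(<>(q -> p) -> []<>(q -> p)), w0
3. q | ~q, w0
4. <>(q -> p), w0
5. ~[]<>(q -> p), w0
6. q, w0
7. q -> p, w1
8. p, w1
9. ~<>(q -> p), w2
10. ~(q -> p), w0
11. ~p, w0
12. ~(q -> p), w1
13. q, w1
14. ~p, w1
Accessibility: w0Rw0, w0Rw1, w0Rw2, w1Rw0, w1Rw1, w1Rw2, w2Rw0, w2Rw1, w2Rw2
Branch closes: p and ~p both at w1.
Every branch closes (one shown): unsatisfiable in S5.
S4-tableau for the formula:
1. ~(<>(q -> p) -> []<>(q -> p)) & (q | ~q), w0
2. ~(<>(q -> p) -> []<>(q -> p)), w0
3. q | ~q, w0
4. <>(q -> p), w0
5. ~[]<>(q -> p), w0
6. ~q, w0
7. q -> p, w1
8. p, w1
9. ~<>(q -> p), w2
10. ~(q -> p), w2
11. q, w2
12. ~p, w2
Accessibility: w0Rw0, w0Rw1, w0Rw2, w1Rw1, w2Rw2
Complete open branch: satisfiable in S4, hence also in K, T (this S4-model is also a K-model and a T-model).

K, T, S4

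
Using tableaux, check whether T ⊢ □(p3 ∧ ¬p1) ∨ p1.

Tableau for the negation ¬(□(p3 ∧ ¬p1) ∨ p1):
1. ¬(□(p3 ∧ ¬p1) ∨ p1), w0
2. ¬□(p3 ∧ ¬p1), w0   [¬∨-rule on 1]
3. ¬p1, w0   [¬∨-rule on 1]
4. ¬(p3 ∧ ¬p1), w1   [¬□-rule on 2: fresh world w1, w0Rw1]
5. p1, w1   [¬∧-rule on 4 (branches; this branch)]
Accessibility: w0Rw0, w0Rw1, w1Rw1
The negation has an open branch (countermodel exists).

Invalid (countermodel exists)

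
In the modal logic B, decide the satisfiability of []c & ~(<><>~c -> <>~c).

Satisfiable (open branch found)

1. []c & ~(<><>~c -> <>~c), w0
2. []c, w0   [&-rule on 1]
3. ~(<><>~c -> <>~c), w0   [&-rule on 1]
4. <><>~c, w0   [~->-rule on 3]
5. ~<>~c, w0   [~->-rule on 3]
6. c, w0   [[]-rule on 2 via w0Rw0]
7. <>~c, w1   [<>-rule on 4: fresh world w1, w0Rw1]
8. c, w1   [[]-rule on 2 via w0Rw1]
9. ~c, w2   [<>-rule on 7: fresh world w2, w1Rw2]
Accessibility: w0Rw0, w0Rw1, w1Rw0, w1Rw1, w1Rw2, w2Rw1, w2Rw2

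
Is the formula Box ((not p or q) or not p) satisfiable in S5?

Satisfiable

1. Box ((not p or q) or not p), u
2. (not p or q) or not p, u
3. not p, u
Accessibility: uRu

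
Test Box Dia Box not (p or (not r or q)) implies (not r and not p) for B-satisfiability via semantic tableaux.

1. Box Dia Box not (p or (not r or q)) implies (not r and not p), u
2. not r and not p, u
3. not r, u
4. not p, u
Accessibility: uRu

Yes, satisfiable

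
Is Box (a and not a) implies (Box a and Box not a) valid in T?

Valid

Tableau for the negation not (Box (a and not a) implies (Box a and Box not a)):
1. not (Box (a and not a) implies (Box a and Box not a)), w0
2. Box (a and not a), w0   [neg-implies-rule on 1]
3. not (Box a and Box not a), w0   [neg-implies-rule on 1]
4. a and not a, w0   [Box-rule on 2 via w0Rw0]
5. a, w0   [and-rule on 4]
6. not a, w0   [and-rule on 4]
Accessibility: w0Rw0
Branch closes: a and not a both at w0.
Every branch of the negation's tableau closes; the branch above is one of them.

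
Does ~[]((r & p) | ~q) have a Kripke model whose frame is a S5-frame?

Yes, satisfiable

1. ~[]((r & p) | ~q), u
2. ~((r & p) | ~q), v
3. ~(r & p), v
4. q, v
5. ~p, v
Accessibility: uRu, uRv, vRu, vRv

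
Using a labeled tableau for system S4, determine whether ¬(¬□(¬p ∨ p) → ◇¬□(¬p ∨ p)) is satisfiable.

1. ¬(¬□(¬p ∨ p) → ◇¬□(¬p ∨ p)), u
2. ¬□(¬p ∨ p), u   [¬→-rule on 1]
3. ¬◇¬□(¬p ∨ p), u   [¬→-rule on 1]
4. □(¬p ∨ p), u   [¬◇-rule on 3 via uRu]
5. ¬p ∨ p, u   [□-rule on 4 via uRu]
6. p, u   [∨-rule on 5 (branches; this branch)]
7. ¬(¬p ∨ p), v   [¬□-rule on 2: fresh world v, uRv]
8. p, v   [¬∨-rule on 7]
9. ¬p, v   [¬∨-rule on 7]
Accessibility: uRu, uRv, vRv
Branch closes: p and ¬p both at v.
Every branch closes; the branch above is one of them.

Unsatisfiable (every branch closes)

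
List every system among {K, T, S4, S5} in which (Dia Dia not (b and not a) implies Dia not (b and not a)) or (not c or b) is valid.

T, S4, S5

T-tableau for the negation not ((Dia Dia not (b and not a) implies Dia not (b and not a)) or (not c or b)):
1. not ((Dia Dia not (b and not a) implies Dia not (b and not a)) or (not c or b)), 0
2. not (Dia Dia not (b and not a) implies Dia not (b and not a)), 0
3. not (not c or b), 0
4. Dia Dia not (b and not a), 0
5. not Dia not (b and not a), 0
6. c, 0
7. not b, 0
8. b and not a, 0
9. b, 0
10. not a, 0
Accessibility: 0R0
Branch closes: b and not b both at 0.
Every branch closes (one shown): valid in T, hence also in S4, S5 (every theorem of T is a theorem of S4 and S5).
K-tableau for the negation not ((Dia Dia not (b and not a) implies Dia not (b and not a)) or (not c or b)):
1. not ((Dia Dia not (b and not a) implies Dia not (b and not a)) or (not c or b)), 0
2. not (Dia Dia not (b and not a) implies Dia not (b and not a)), 0
3. not (not c or b), 0
4. Dia Dia not (b and not a), 0
5. not Dia not (b and not a), 0
6. c, 0
7. not b, 0
8. Dia not (b and not a), 1
9. b and not a, 1
10. b, 1
11. not a, 1
12. not (b and not a), 2
13. a, 2
Accessibility: 0R1, 1R2
Complete open branch: countermodel on a K-frame, so not valid in K.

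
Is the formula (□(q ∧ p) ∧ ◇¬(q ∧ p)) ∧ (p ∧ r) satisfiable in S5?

Unsatisfiable

1. (□(q ∧ p) ∧ ◇¬(q ∧ p)) ∧ (p ∧ r), 0
2. □(q ∧ p) ∧ ◇¬(q ∧ p), 0
3. p ∧ r, 0
4. □(q ∧ p), 0
5. ◇¬(q ∧ p), 0
6. p, 0
7. r, 0
8. q ∧ p, 0
9. q, 0
10. ¬(q ∧ p), 1
11. q ∧ p, 1
12. q, 1
13. p, 1
14. ¬p, 1
Accessibility: 0R0, 0R1, 1R0, 1R1
Branch closes: p and ¬p both at 1.
All branches of the tableau close; one closing branch shown above.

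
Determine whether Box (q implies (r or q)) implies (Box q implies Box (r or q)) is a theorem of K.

Valid in K

Tableau for the negation not (Box (q implies (r or q)) implies (Box q implies Box (r or q))):
1. not (Box (q implies (r or q)) implies (Box q implies Box (r or q))), w0
2. Box (q implies (r or q)), w0
3. not (Box q implies Box (r or q)), w0
4. Box q, w0
5. not Box (r or q), w0
6. not (r or q), w1
7. not r, w1
8. not q, w1
9. q implies (r or q), w1
10. q, w1
Accessibility: w0Rw1
Branch closes: q and not q both at w1.
Every branch of the negation's tableau closes; the branch above is one of them.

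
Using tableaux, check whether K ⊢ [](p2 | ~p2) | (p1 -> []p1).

Tableau for the negation ~([](p2 | ~p2) | (p1 -> []p1)):
1. ~([](p2 | ~p2) | (p1 -> []p1)), u
2. ~[](p2 | ~p2), u   [~|-rule on 1]
3. ~(p1 -> []p1), u   [~|-rule on 1]
4. p1, u   [~->-rule on 3]
5. ~[]p1, u   [~->-rule on 3]
6. ~(p2 | ~p2), v   [~[]-rule on 2: fresh world v, uRv]
7. ~p2, v   [~|-rule on 6]
8. p2, v   [~|-rule on 6]
Accessibility: uRv
Branch closes: p2 and ~p2 both at v.
All branches of the negation close; one closing branch shown above.

Valid in K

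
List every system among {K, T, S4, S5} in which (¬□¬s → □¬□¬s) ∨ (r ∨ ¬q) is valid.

S5

S5-tableau for the negation ¬((¬□¬s → □¬□¬s) ∨ (r ∨ ¬q)):
1. ¬((¬□¬s → □¬□¬s) ∨ (r ∨ ¬q)), w0
2. ¬(¬□¬s → □¬□¬s), w0
3. ¬(r ∨ ¬q), w0
4. ¬□¬s, w0
5. ¬□¬□¬s, w0
6. ¬r, w0
7. q, w0
8. s, w1
9. □¬s, w2
10. ¬s, w0
11. ¬s, w1
Accessibility: w0Rw0, w0Rw1, w0Rw2, w1Rw0, w1Rw1, w1Rw2, w2Rw0, w2Rw1, w2Rw2
Branch closes: s and ¬s both at w1.
Every branch closes (one shown): valid in S5.
S4-tableau for the negation ¬((¬□¬s → □¬□¬s) ∨ (r ∨ ¬q)):
1. ¬((¬□¬s → □¬□¬s) ∨ (r ∨ ¬q)), w0
2. ¬(¬□¬s → □¬□¬s), w0
3. ¬(r ∨ ¬q), w0
4. ¬□¬s, w0
5. ¬□¬□¬s, w0
6. ¬r, w0
7. q, w0
8. s, w1
9. □¬s, w2
10. ¬s, w2
Accessibility: w0Rw0, w0Rw1, w0Rw2, w1Rw1, w2Rw2
Complete open branch: countermodel on an S4-frame, so not valid in S4, nor in K, T (the same frame is also a K-frame and a T-frame).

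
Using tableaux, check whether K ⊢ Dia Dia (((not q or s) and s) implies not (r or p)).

No, not valid

Tableau for the negation not Dia Dia (((not q or s) and s) implies not (r or p)):
1. not Dia Dia (((not q or s) and s) implies not (r or p)), w0
The negation has an open branch (countermodel exists).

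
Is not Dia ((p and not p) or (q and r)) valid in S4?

Tableau for the negation Dia ((p and not p) or (q and r)):
1. Dia ((p and not p) or (q and r)), u
2. (p and not p) or (q and r), v
3. q and r, v
4. q, v
5. r, v
Accessibility: uRu, uRv, vRv
The negation has an open branch (countermodel exists).

No, not valid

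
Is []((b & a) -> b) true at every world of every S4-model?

Yes, valid

Tableau for the negation ~[]((b & a) -> b):
1. ~[]((b & a) -> b), 0
2. ~((b & a) -> b), 1   [~[]-rule on 1: fresh world 1, 0R1]
3. b & a, 1   [~->-rule on 2]
4. ~b, 1   [~->-rule on 2]
5. b, 1   [&-rule on 3]
6. a, 1   [&-rule on 3]
Accessibility: 0R0, 0R1, 1R1
Branch closes: b and ~b both at 1.
Every branch of the negation's tableau closes; the branch above is one of them.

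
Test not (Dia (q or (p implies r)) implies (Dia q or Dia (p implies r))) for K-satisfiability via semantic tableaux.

1. not (Dia (q or (p implies r)) implies (Dia q or Dia (p implies r))), w0
2. Dia (q or (p implies r)), w0
3. not (Dia q or Dia (p implies r)), w0
4. not Dia q, w0
5. not Dia (p implies r), w0
6. q or (p implies r), w1
7. not q, w1
8. not (p implies r), w1
9. p, w1
10. not r, w1
11. p implies r, w1
12. r, w1
Accessibility: w0Rw1
Branch closes: r and not r both at w1.
Every branch closes; the branch above is one of them.

Unsatisfiable (every branch closes)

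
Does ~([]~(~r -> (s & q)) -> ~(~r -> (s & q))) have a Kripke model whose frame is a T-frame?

Unsatisfiable (every branch closes)

1. ~([]~(~r -> (s & q)) -> ~(~r -> (s & q))), u
2. []~(~r -> (s & q)), u
3. ~r -> (s & q), u
4. ~(~r -> (s & q)), u
5. ~r, u
6. ~(s & q), u
7. s & q, u
8. s, u
9. q, u
10. ~q, u
Accessibility: uRu
Branch closes: q and ~q both at u.
Every branch closes; the branch above is one of them.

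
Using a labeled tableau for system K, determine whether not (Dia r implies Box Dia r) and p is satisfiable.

1. not (Dia r implies Box Dia r) and p, 0
2. not (Dia r implies Box Dia r), 0
3. p, 0
4. Dia r, 0
5. not Box Dia r, 0
6. r, 1
7. not Dia r, 2
Accessibility: 0R1, 0R2

Satisfiable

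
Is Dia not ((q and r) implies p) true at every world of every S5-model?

Invalid (countermodel exists)

Tableau for the negation not Dia not ((q and r) implies p):
1. not Dia not ((q and r) implies p), u
2. (q and r) implies p, u   [neg-Dia-rule on 1 via uRu]
3. p, u   [implies-rule on 2 (branches; this branch)]
Accessibility: uRu
The negation has an open branch (countermodel exists).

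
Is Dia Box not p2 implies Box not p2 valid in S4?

Tableau for the negation not (Dia Box not p2 implies Box not p2):
1. not (Dia Box not p2 implies Box not p2), 0
2. Dia Box not p2, 0
3. not Box not p2, 0
4. Box not p2, 1
5. not p2, 1
6. p2, 2
Accessibility: 0R0, 0R1, 0R2, 1R1, 2R2
The negation has an open branch (countermodel exists).

Invalid (countermodel exists)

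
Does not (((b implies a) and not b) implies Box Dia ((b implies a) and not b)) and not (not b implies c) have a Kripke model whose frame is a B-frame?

No, unsatisfiable

1. not (((b implies a) and not b) implies Box Dia ((b implies a) and not b)) and not (not b implies c), u
2. not (((b implies a) and not b) implies Box Dia ((b implies a) and not b)), u   [and-rule on 1]
3. not (not b implies c), u   [and-rule on 1]
4. (b implies a) and not b, u   [neg-implies-rule on 2]
5. not Box Dia ((b implies a) and not b), u   [neg-implies-rule on 2]
6. not b, u   [neg-implies-rule on 3]
7. not c, u   [neg-implies-rule on 3]
8. b implies a, u   [and-rule on 4]
9. a, u   [implies-rule on 8 (branches; this branch)]
10. not Dia ((b implies a) and not b), v   [neg-Box-rule on 5: fresh world v, uRv]
11. not ((b implies a) and not b), u   [neg-Dia-rule on 10 via vRu]
12. not ((b implies a) and not b), v   [neg-Dia-rule on 10 via vRv]
13. not (b implies a), u   [neg-and-rule on 11 (branches; this branch)]
14. b, u   [neg-implies-rule on 13]
15. not a, u   [neg-implies-rule on 13]
Accessibility: uRu, uRv, vRu, vRv
Branch closes: b and not b both at u.
Every branch closes; the branch above is one of them.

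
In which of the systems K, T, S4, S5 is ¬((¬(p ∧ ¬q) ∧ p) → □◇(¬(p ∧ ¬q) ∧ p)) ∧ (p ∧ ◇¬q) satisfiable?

S5-tableau for the formula:
1. ¬((¬(p ∧ ¬q) ∧ p) → □◇(¬(p ∧ ¬q) ∧ p)) ∧ (p ∧ ◇¬q), 0
2. ¬((¬(p ∧ ¬q) ∧ p) → □◇(¬(p ∧ ¬q) ∧ p)), 0
3. p ∧ ◇¬q, 0
4. ¬(p ∧ ¬q) ∧ p, 0
5. ¬□◇(¬(p ∧ ¬q) ∧ p), 0
6. p, 0
7. ◇¬q, 0
8. ¬(p ∧ ¬q), 0
9. q, 0
10. ¬◇(¬(p ∧ ¬q) ∧ p), 1
11. ¬(¬(p ∧ ¬q) ∧ p), 0
12. ¬(¬(p ∧ ¬q) ∧ p), 1
13. p ∧ ¬q, 0
14. ¬q, 0
Accessibility: 0R0, 0R1, 1R0, 1R1
Branch closes: q and ¬q both at 0.
Every branch closes (one shown): unsatisfiable in S5.
S4-tableau for the formula:
1. ¬((¬(p ∧ ¬q) ∧ p) → □◇(¬(p ∧ ¬q) ∧ p)) ∧ (p ∧ ◇¬q), 0
2. ¬((¬(p ∧ ¬q) ∧ p) → □◇(¬(p ∧ ¬q) ∧ p)), 0
3. p ∧ ◇¬q, 0
4. ¬(p ∧ ¬q) ∧ p, 0
5. ¬□◇(¬(p ∧ ¬q) ∧ p), 0
6. p, 0
7. ◇¬q, 0
8. ¬(p ∧ ¬q), 0
9. q, 0
10. ¬◇(¬(p ∧ ¬q) ∧ p), 1
11. ¬(¬(p ∧ ¬q) ∧ p), 1
12. ¬p, 1
13. ¬q, 2
Accessibility: 0R0, 0R1, 0R2, 1R1, 2R2
Complete open branch: satisfiable in S4, hence also in K, T (this S4-model is also a K-model and a T-model).

K, T, S4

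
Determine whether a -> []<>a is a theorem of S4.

Tableau for the negation ~(a -> []<>a):
1. ~(a -> []<>a), w0
2. a, w0
3. ~[]<>a, w0
4. ~<>a, w1
5. ~a, w1
Accessibility: w0Rw0, w0Rw1, w1Rw1
The negation has an open branch (countermodel exists).

No, not valid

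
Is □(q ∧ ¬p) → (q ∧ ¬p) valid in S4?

Valid in S4

Tableau for the negation ¬(□(q ∧ ¬p) → (q ∧ ¬p)):
1. ¬(□(q ∧ ¬p) → (q ∧ ¬p)), 0
2. □(q ∧ ¬p), 0   [¬→-rule on 1]
3. ¬(q ∧ ¬p), 0   [¬→-rule on 1]
4. q ∧ ¬p, 0   [□-rule on 2 via 0R0]
5. q, 0   [∧-rule on 4]
6. ¬p, 0   [∧-rule on 4]
7. p, 0   [¬∧-rule on 3 (branches; this branch)]
Accessibility: 0R0
Branch closes: p and ¬p both at 0.
Every branch of the negation's tableau closes; the branch above is one of them.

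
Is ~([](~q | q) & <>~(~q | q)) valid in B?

Yes, valid

Tableau for the negation [](~q | q) & <>~(~q | q):
1. [](~q | q) & <>~(~q | q), u
2. [](~q | q), u
3. <>~(~q | q), u
4. ~q | q, u
5. q, u
6. ~(~q | q), v
7. q, v
8. ~q, v
Accessibility: uRu, uRv, vRu, vRv
Branch closes: q and ~q both at v.
Every branch of the negation's tableau closes; the branch above is one of them.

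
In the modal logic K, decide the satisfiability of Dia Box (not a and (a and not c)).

Yes, satisfiable

1. Dia Box (not a and (a and not c)), u
2. Box (not a and (a and not c)), v   [Dia-rule on 1: fresh world v, uRv]
Accessibility: uRv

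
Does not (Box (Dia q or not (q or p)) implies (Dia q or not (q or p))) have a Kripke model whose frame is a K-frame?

1. not (Box (Dia q or not (q or p)) implies (Dia q or not (q or p))), u
2. Box (Dia q or not (q or p)), u
3. not (Dia q or not (q or p)), u
4. not Dia q, u
5. q or p, u
6. p, u

Yes, satisfiable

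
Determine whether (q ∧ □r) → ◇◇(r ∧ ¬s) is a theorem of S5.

Tableau for the negation ¬((q ∧ □r) → ◇◇(r ∧ ¬s)):
1. ¬((q ∧ □r) → ◇◇(r ∧ ¬s)), w0
2. q ∧ □r, w0   [¬→-rule on 1]
3. ¬◇◇(r ∧ ¬s), w0   [¬→-rule on 1]
4. q, w0   [∧-rule on 2]
5. □r, w0   [∧-rule on 2]
6. ¬◇(r ∧ ¬s), w0   [¬◇-rule on 3 via w0Rw0]
7. r, w0   [□-rule on 5 via w0Rw0]
8. ¬(r ∧ ¬s), w0   [¬◇-rule on 6 via w0Rw0]
9. s, w0   [¬∧-rule on 8 (branches; this branch)]
Accessibility: w0Rw0
The negation has an open branch (countermodel exists).

Invalid (countermodel exists)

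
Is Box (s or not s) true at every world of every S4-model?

Valid

Tableau for the negation not Box (s or not s):
1. not Box (s or not s), 0
2. not (s or not s), 1
3. not s, 1
4. s, 1
Accessibility: 0R0, 0R1, 1R1
Branch closes: s and not s both at 1.
All branches of the negation close; one closing branch shown above.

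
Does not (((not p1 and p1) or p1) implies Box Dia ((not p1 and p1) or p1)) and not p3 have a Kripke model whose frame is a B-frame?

1. not (((not p1 and p1) or p1) implies Box Dia ((not p1 and p1) or p1)) and not p3, w0
2. not (((not p1 and p1) or p1) implies Box Dia ((not p1 and p1) or p1)), w0   [and-rule on 1]
3. not p3, w0   [and-rule on 1]
4. (not p1 and p1) or p1, w0   [neg-implies-rule on 2]
5. not Box Dia ((not p1 and p1) or p1), w0   [neg-implies-rule on 2]
6. p1, w0   [or-rule on 4 (branches; this branch)]
7. not Dia ((not p1 and p1) or p1), w1   [neg-Box-rule on 5: fresh world w1, w0Rw1]
8. not ((not p1 and p1) or p1), w0   [neg-Dia-rule on 7 via w1Rw0]
9. not (not p1 and p1), w0   [neg-or-rule on 8]
10. not p1, w0   [neg-or-rule on 8]
Accessibility: w0Rw0, w0Rw1, w1Rw0, w1Rw1
Branch closes: p1 and not p1 both at w0.
All branches of the tableau close; one closing branch shown above.

Unsatisfiable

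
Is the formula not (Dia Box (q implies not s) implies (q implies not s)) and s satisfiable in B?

Unsatisfiable

1. not (Dia Box (q implies not s) implies (q implies not s)) and s, w0
2. not (Dia Box (q implies not s) implies (q implies not s)), w0   [and-rule on 1]
3. s, w0   [and-rule on 1]
4. Dia Box (q implies not s), w0   [neg-implies-rule on 2]
5. not (q implies not s), w0   [neg-implies-rule on 2]
6. q, w0   [neg-implies-rule on 5]
7. Box (q implies not s), w1   [Dia-rule on 4: fresh world w1, w0Rw1]
8. q implies not s, w0   [Box-rule on 7 via w1Rw0]
9. q implies not s, w1   [Box-rule on 7 via w1Rw1]
10. not s, w0   [implies-rule on 8 (branches; this branch)]
Accessibility: w0Rw0, w0Rw1, w1Rw0, w1Rw1
Branch closes: s and not s both at w0.
All branches of the tableau close; one closing branch shown above.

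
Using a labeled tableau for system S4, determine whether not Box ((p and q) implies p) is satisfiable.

1. not Box ((p and q) implies p), w0
2. not ((p and q) implies p), w1
3. p and q, w1
4. not p, w1
5. p, w1
6. q, w1
Accessibility: w0Rw0, w0Rw1, w1Rw1
Branch closes: p and not p both at w1.
(One branch shown.) All branches close.

Unsatisfiable (every branch closes)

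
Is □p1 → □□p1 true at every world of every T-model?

Tableau for the negation ¬(□p1 → □□p1):
1. ¬(□p1 → □□p1), 0
2. □p1, 0   [¬→-rule on 1]
3. ¬□□p1, 0   [¬→-rule on 1]
4. p1, 0   [□-rule on 2 via 0R0]
5. ¬□p1, 1   [¬□-rule on 3: fresh world 1, 0R1]
6. p1, 1   [□-rule on 2 via 0R1]
7. ¬p1, 2   [¬□-rule on 5: fresh world 2, 1R2]
Accessibility: 0R0, 0R1, 1R1, 1R2, 2R2
The negation has an open branch (countermodel exists).

Not valid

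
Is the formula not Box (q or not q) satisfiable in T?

No, unsatisfiable

1. not Box (q or not q), w0
2. not (q or not q), w1
3. not q, w1
4. q, w1
Accessibility: w0Rw0, w0Rw1, w1Rw1
Branch closes: q and not q both at w1.
(One branch shown.) All branches close.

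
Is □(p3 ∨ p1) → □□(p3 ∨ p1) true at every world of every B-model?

No, not valid

Tableau for the negation ¬(□(p3 ∨ p1) → □□(p3 ∨ p1)):
1. ¬(□(p3 ∨ p1) → □□(p3 ∨ p1)), w0
2. □(p3 ∨ p1), w0
3. ¬□□(p3 ∨ p1), w0
4. p3 ∨ p1, w0
5. p1, w0
6. ¬□(p3 ∨ p1), w1
7. p3 ∨ p1, w1
8. p1, w1
9. ¬(p3 ∨ p1), w2
10. ¬p3, w2
11. ¬p1, w2
Accessibility: w0Rw0, w0Rw1, w1Rw0, w1Rw1, w1Rw2, w2Rw1, w2Rw2
The negation has an open branch (countermodel exists).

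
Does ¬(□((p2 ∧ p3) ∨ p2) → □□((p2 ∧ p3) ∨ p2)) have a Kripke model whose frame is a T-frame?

1. ¬(□((p2 ∧ p3) ∨ p2) → □□((p2 ∧ p3) ∨ p2)), u
2. □((p2 ∧ p3) ∨ p2), u
3. ¬□□((p2 ∧ p3) ∨ p2), u
4. (p2 ∧ p3) ∨ p2, u
5. p2, u
6. ¬□((p2 ∧ p3) ∨ p2), v
7. (p2 ∧ p3) ∨ p2, v
8. p2, v
9. ¬((p2 ∧ p3) ∨ p2), w
10. ¬(p2 ∧ p3), w
11. ¬p2, w
12. ¬p3, w
Accessibility: uRu, uRv, vRv, vRw, wRw

Yes, satisfiable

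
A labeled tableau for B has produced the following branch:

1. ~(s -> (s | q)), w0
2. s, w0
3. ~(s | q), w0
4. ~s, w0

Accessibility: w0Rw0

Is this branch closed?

Yes, closed

Both s and ~s appear at w0.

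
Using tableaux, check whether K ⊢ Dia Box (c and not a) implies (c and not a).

Not valid

Tableau for the negation not (Dia Box (c and not a) implies (c and not a)):
1. not (Dia Box (c and not a) implies (c and not a)), 0
2. Dia Box (c and not a), 0
3. not (c and not a), 0
4. a, 0
5. Box (c and not a), 1
Accessibility: 0R1
The negation has an open branch (countermodel exists).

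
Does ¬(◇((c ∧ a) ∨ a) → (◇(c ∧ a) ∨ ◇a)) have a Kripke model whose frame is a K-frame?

Unsatisfiable (every branch closes)

1. ¬(◇((c ∧ a) ∨ a) → (◇(c ∧ a) ∨ ◇a)), 0
2. ◇((c ∧ a) ∨ a), 0   [¬→-rule on 1]
3. ¬(◇(c ∧ a) ∨ ◇a), 0   [¬→-rule on 1]
4. ¬◇(c ∧ a), 0   [¬∨-rule on 3]
5. ¬◇a, 0   [¬∨-rule on 3]
6. (c ∧ a) ∨ a, 1   [◇-rule on 2: fresh world 1, 0R1]
7. ¬(c ∧ a), 1   [¬◇-rule on 4 via 0R1]
8. ¬a, 1   [¬◇-rule on 5 via 0R1]
9. c ∧ a, 1   [∨-rule on 6 (branches; this branch)]
10. c, 1   [∧-rule on 9]
11. a, 1   [∧-rule on 9]
Accessibility: 0R1
Branch closes: a and ¬a both at 1.
(One branch shown.) All branches close.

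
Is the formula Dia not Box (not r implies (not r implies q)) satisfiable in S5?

1. Dia not Box (not r implies (not r implies q)), w0
2. not Box (not r implies (not r implies q)), w1
3. not (not r implies (not r implies q)), w2
4. not r, w2
5. not (not r implies q), w2
6. not q, w2
Accessibility: w0Rw0, w0Rw1, w0Rw2, w1Rw0, w1Rw1, w1Rw2, w2Rw0, w2Rw1, w2Rw2

Satisfiable (open branch found)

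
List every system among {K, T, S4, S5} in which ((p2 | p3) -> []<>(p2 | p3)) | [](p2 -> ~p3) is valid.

S5-tableau for the negation ~(((p2 | p3) -> []<>(p2 | p3)) | [](p2 -> ~p3)):
1. ~(((p2 | p3) -> []<>(p2 | p3)) | [](p2 -> ~p3)), w0
2. ~((p2 | p3) -> []<>(p2 | p3)), w0
3. ~[](p2 -> ~p3), w0
4. p2 | p3, w0
5. ~[]<>(p2 | p3), w0
6. p3, w0
7. ~(p2 -> ~p3), w1
8. p2, w1
9. p3, w1
10. ~<>(p2 | p3), w2
11. ~(p2 | p3), w0
12. ~p2, w0
13. ~p3, w0
Accessibility: w0Rw0, w0Rw1, w0Rw2, w1Rw0, w1Rw1, w1Rw2, w2Rw0, w2Rw1, w2Rw2
Branch closes: p3 and ~p3 both at w0.
Every branch closes (one shown): valid in S5.
S4-tableau for the negation ~(((p2 | p3) -> []<>(p2 | p3)) | [](p2 -> ~p3)):
1. ~(((p2 | p3) -> []<>(p2 | p3)) | [](p2 -> ~p3)), w0
2. ~((p2 | p3) -> []<>(p2 | p3)), w0
3. ~[](p2 -> ~p3), w0
4. p2 | p3, w0
5. ~[]<>(p2 | p3), w0
6. p3, w0
7. ~(p2 -> ~p3), w1
8. p2, w1
9. p3, w1
10. ~<>(p2 | p3), w2
11. ~(p2 | p3), w2
12. ~p2, w2
13. ~p3, w2
Accessibility: w0Rw0, w0Rw1, w0Rw2, w1Rw1, w2Rw2
Complete open branch: countermodel on an S4-frame, so not valid in S4, nor in K, T (the same frame is also a K-frame and a T-frame).

S5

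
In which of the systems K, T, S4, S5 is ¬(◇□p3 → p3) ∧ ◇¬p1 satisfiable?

S5-tableau for the formula:
1. ¬(◇□p3 → p3) ∧ ◇¬p1, w0
2. ¬(◇□p3 → p3), w0
3. ◇¬p1, w0
4. ◇□p3, w0
5. ¬p3, w0
6. ¬p1, w1
7. □p3, w2
8. p3, w0
Accessibility: w0Rw0, w0Rw1, w0Rw2, w1Rw0, w1Rw1, w1Rw2, w2Rw0, w2Rw1, w2Rw2
Branch closes: p3 and ¬p3 both at w0.
Every branch closes (one shown): unsatisfiable in S5.
S4-tableau for the formula:
1. ¬(◇□p3 → p3) ∧ ◇¬p1, w0
2. ¬(◇□p3 → p3), w0
3. ◇¬p1, w0
4. ◇□p3, w0
5. ¬p3, w0
6. ¬p1, w1
7. □p3, w2
8. p3, w2
Accessibility: w0Rw0, w0Rw1, w0Rw2, w1Rw1, w2Rw2
Complete open branch: satisfiable in S4, hence also in K, T (this S4-model is also a K-model and a T-model).

K, T, S4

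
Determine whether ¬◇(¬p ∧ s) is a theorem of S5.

Tableau for the negation ◇(¬p ∧ s):
1. ◇(¬p ∧ s), u
2. ¬p ∧ s, v
3. ¬p, v
4. s, v
Accessibility: uRu, uRv, vRu, vRv
The negation has an open branch (countermodel exists).

Not valid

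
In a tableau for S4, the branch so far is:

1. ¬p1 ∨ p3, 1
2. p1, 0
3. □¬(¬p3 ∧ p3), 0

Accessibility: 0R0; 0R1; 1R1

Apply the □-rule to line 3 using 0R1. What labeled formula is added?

¬(¬p3 ∧ p3), 1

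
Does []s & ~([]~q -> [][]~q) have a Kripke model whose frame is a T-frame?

1. []s & ~([]~q -> [][]~q), w0
2. []s, w0   [&-rule on 1]
3. ~([]~q -> [][]~q), w0   [&-rule on 1]
4. []~q, w0   [~->-rule on 3]
5. ~[][]~q, w0   [~->-rule on 3]
6. s, w0   [[]-rule on 2 via w0Rw0]
7. ~q, w0   [[]-rule on 4 via w0Rw0]
8. ~[]~q, w1   [~[]-rule on 5: fresh world w1, w0Rw1]
9. s, w1   [[]-rule on 2 via w0Rw1]
10. ~q, w1   [[]-rule on 4 via w0Rw1]
11. q, w2   [~[]-rule on 8: fresh world w2, w1Rw2]
Accessibility: w0Rw0, w0Rw1, w1Rw1, w1Rw2, w2Rw2

Yes, satisfiable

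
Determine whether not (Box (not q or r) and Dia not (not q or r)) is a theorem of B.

Yes, valid

Tableau for the negation Box (not q or r) and Dia not (not q or r):
1. Box (not q or r) and Dia not (not q or r), u
2. Box (not q or r), u
3. Dia not (not q or r), u
4. not q or r, u
5. r, u
6. not (not q or r), v
7. q, v
8. not r, v
9. not q or r, v
10. r, v
Accessibility: uRu, uRv, vRu, vRv
Branch closes: r and not r both at v.
All branches of the negation close; one closing branch shown above.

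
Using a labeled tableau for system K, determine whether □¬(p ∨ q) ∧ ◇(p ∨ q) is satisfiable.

No, unsatisfiable

1. □¬(p ∨ q) ∧ ◇(p ∨ q), w0
2. □¬(p ∨ q), w0
3. ◇(p ∨ q), w0
4. p ∨ q, w1
5. ¬(p ∨ q), w1
6. ¬p, w1
7. ¬q, w1
8. q, w1
Accessibility: w0Rw1
Branch closes: q and ¬q both at w1.
All branches of the tableau close; one closing branch shown above.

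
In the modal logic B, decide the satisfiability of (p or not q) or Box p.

1. (p or not q) or Box p, u
2. Box p, u
3. p, u
Accessibility: uRu

Satisfiable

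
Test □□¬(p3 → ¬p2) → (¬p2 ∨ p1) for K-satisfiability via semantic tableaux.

1. □□¬(p3 → ¬p2) → (¬p2 ∨ p1), 0
2. ¬p2 ∨ p1, 0
3. p1, 0

Yes, satisfiable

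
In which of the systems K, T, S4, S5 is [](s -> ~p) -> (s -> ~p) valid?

K-tableau for the negation ~([](s -> ~p) -> (s -> ~p)):
1. ~([](s -> ~p) -> (s -> ~p)), 0
2. [](s -> ~p), 0   [~->-rule on 1]
3. ~(s -> ~p), 0   [~->-rule on 1]
4. s, 0   [~->-rule on 3]
5. p, 0   [~->-rule on 3]
Complete open branch: countermodel on a K-frame, so not valid in K.
T-tableau for the negation ~([](s -> ~p) -> (s -> ~p)):
1. ~([](s -> ~p) -> (s -> ~p)), 0
2. [](s -> ~p), 0   [~->-rule on 1]
3. ~(s -> ~p), 0   [~->-rule on 1]
4. s, 0   [~->-rule on 3]
5. p, 0   [~->-rule on 3]
6. s -> ~p, 0   [[]-rule on 2 via 0R0]
7. ~p, 0   [->-rule on 6 (branches; this branch)]
Accessibility: 0R0
Branch closes: p and ~p both at 0.
Every branch closes (one shown): valid in T, hence also in S4, S5 (every theorem of T is a theorem of S4 and S5).

T, S4, S5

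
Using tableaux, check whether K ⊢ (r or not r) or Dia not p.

Tableau for the negation not ((r or not r) or Dia not p):
1. not ((r or not r) or Dia not p), 0
2. not (r or not r), 0
3. not Dia not p, 0
4. not r, 0
5. r, 0
Branch closes: r and not r both at 0.
All branches of the negation close; one closing branch shown above.

Valid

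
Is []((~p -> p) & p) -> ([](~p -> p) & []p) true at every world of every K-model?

Valid in K

Tableau for the negation ~([]((~p -> p) & p) -> ([](~p -> p) & []p)):
1. ~([]((~p -> p) & p) -> ([](~p -> p) & []p)), w0
2. []((~p -> p) & p), w0
3. ~([](~p -> p) & []p), w0
4. ~[](~p -> p), w0
5. ~(~p -> p), w1
6. ~p, w1
7. (~p -> p) & p, w1
8. ~p -> p, w1
9. p, w1
Accessibility: w0Rw1
Branch closes: p and ~p both at w1.
All branches of the negation close; one closing branch shown above.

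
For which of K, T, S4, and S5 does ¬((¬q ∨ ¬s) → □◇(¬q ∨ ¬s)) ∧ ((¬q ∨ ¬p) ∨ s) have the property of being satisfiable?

S4-tableau for the formula:
1. ¬((¬q ∨ ¬s) → □◇(¬q ∨ ¬s)) ∧ ((¬q ∨ ¬p) ∨ s), w0
2. ¬((¬q ∨ ¬s) → □◇(¬q ∨ ¬s)), w0
3. (¬q ∨ ¬p) ∨ s, w0
4. ¬q ∨ ¬s, w0
5. ¬□◇(¬q ∨ ¬s), w0
6. s, w0
7. ¬q, w0
8. ¬◇(¬q ∨ ¬s), w1
9. ¬(¬q ∨ ¬s), w1
10. q, w1
11. s, w1
Accessibility: w0Rw0, w0Rw1, w1Rw1
Complete open branch: satisfiable in S4, hence also in K, T (this S4-model is also a K-model and a T-model).
S5-tableau for the formula:
1. ¬((¬q ∨ ¬s) → □◇(¬q ∨ ¬s)) ∧ ((¬q ∨ ¬p) ∨ s), w0
2. ¬((¬q ∨ ¬s) → □◇(¬q ∨ ¬s)), w0
3. (¬q ∨ ¬p) ∨ s, w0
4. ¬q ∨ ¬s, w0
5. ¬□◇(¬q ∨ ¬s), w0
6. ¬q ∨ ¬p, w0
7. ¬s, w0
8. ¬p, w0
9. ¬◇(¬q ∨ ¬s), w1
10. ¬(¬q ∨ ¬s), w0
11. q, w0
12. s, w0
Accessibility: w0Rw0, w0Rw1, w1Rw0, w1Rw1
Branch closes: s and ¬s both at w0.
Every branch closes (one shown): unsatisfiable in S5.

K, T, S4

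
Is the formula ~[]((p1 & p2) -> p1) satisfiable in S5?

Unsatisfiable

1. ~[]((p1 & p2) -> p1), w0
2. ~((p1 & p2) -> p1), w1   [~[]-rule on 1: fresh world w1, w0Rw1]
3. p1 & p2, w1   [~->-rule on 2]
4. ~p1, w1   [~->-rule on 2]
5. p1, w1   [&-rule on 3]
6. p2, w1   [&-rule on 3]
Accessibility: w0Rw0, w0Rw1, w1Rw0, w1Rw1
Branch closes: p1 and ~p1 both at w1.
(One branch shown.) All branches close.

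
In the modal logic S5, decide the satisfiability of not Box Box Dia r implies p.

1. not Box Box Dia r implies p, u
2. p, u
Accessibility: uRu

Satisfiable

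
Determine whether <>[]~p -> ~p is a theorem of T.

Tableau for the negation ~(<>[]~p -> ~p):
1. ~(<>[]~p -> ~p), 0
2. <>[]~p, 0
3. p, 0
4. []~p, 1
5. ~p, 1
Accessibility: 0R0, 0R1, 1R1
The negation has an open branch (countermodel exists).

Not valid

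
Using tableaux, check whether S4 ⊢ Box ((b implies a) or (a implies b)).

Tableau for the negation not Box ((b implies a) or (a implies b)):
1. not Box ((b implies a) or (a implies b)), u
2. not ((b implies a) or (a implies b)), v
3. not (b implies a), v
4. not (a implies b), v
5. b, v
6. not a, v
7. a, v
8. not b, v
Accessibility: uRu, uRv, vRv
Branch closes: a and not a both at v.
All branches of the negation close; one closing branch shown above.

Yes, valid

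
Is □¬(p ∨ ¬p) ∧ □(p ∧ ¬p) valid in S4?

Tableau for the negation ¬(□¬(p ∨ ¬p) ∧ □(p ∧ ¬p)):
1. ¬(□¬(p ∨ ¬p) ∧ □(p ∧ ¬p)), 0
2. ¬□(p ∧ ¬p), 0   [¬∧-rule on 1 (branches; this branch)]
3. ¬(p ∧ ¬p), 1   [¬□-rule on 2: fresh world 1, 0R1]
4. p, 1   [¬∧-rule on 3 (branches; this branch)]
Accessibility: 0R0, 0R1, 1R1
The negation has an open branch (countermodel exists).

No, not valid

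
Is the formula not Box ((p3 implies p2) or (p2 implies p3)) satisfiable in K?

Unsatisfiable

1. not Box ((p3 implies p2) or (p2 implies p3)), u
2. not ((p3 implies p2) or (p2 implies p3)), v
3. not (p3 implies p2), v
4. not (p2 implies p3), v
5. p3, v
6. not p2, v
7. p2, v
8. not p3, v
Accessibility: uRv
Branch closes: p2 and not p2 both at v.
(One branch shown.) All branches close.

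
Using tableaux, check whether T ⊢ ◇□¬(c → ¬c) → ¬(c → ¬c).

Tableau for the negation ¬(◇□¬(c → ¬c) → ¬(c → ¬c)):
1. ¬(◇□¬(c → ¬c) → ¬(c → ¬c)), 0
2. ◇□¬(c → ¬c), 0
3. c → ¬c, 0
4. ¬c, 0
5. □¬(c → ¬c), 1
6. ¬(c → ¬c), 1
7. c, 1
Accessibility: 0R0, 0R1, 1R1
The negation has an open branch (countermodel exists).

Not valid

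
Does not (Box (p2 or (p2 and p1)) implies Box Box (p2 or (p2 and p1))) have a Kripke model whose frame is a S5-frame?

1. not (Box (p2 or (p2 and p1)) implies Box Box (p2 or (p2 and p1))), 0
2. Box (p2 or (p2 and p1)), 0   [neg-implies-rule on 1]
3. not Box Box (p2 or (p2 and p1)), 0   [neg-implies-rule on 1]
4. p2 or (p2 and p1), 0   [Box-rule on 2 via 0R0]
5. p2 and p1, 0   [or-rule on 4 (branches; this branch)]
6. p2, 0   [and-rule on 5]
7. p1, 0   [and-rule on 5]
8. not Box (p2 or (p2 and p1)), 1   [neg-Box-rule on 3: fresh world 1, 0R1]
9. p2 or (p2 and p1), 1   [Box-rule on 2 via 0R1]
10. p2 and p1, 1   [or-rule on 9 (branches; this branch)]
11. p2, 1   [and-rule on 10]
12. p1, 1   [and-rule on 10]
13. not (p2 or (p2 and p1)), 2   [neg-Box-rule on 8: fresh world 2, 1R2]
14. not p2, 2   [neg-or-rule on 13]
15. not (p2 and p1), 2   [neg-or-rule on 13]
16. p2 or (p2 and p1), 2   [Box-rule on 2 via 0R2]
17. not p1, 2   [neg-and-rule on 15 (branches; this branch)]
18. p2 and p1, 2   [or-rule on 16 (branches; this branch)]
19. p2, 2   [and-rule on 18]
20. p1, 2   [and-rule on 18]
Accessibility: 0R0, 0R1, 0R2, 1R0, 1R1, 1R2, 2R0, 2R1, 2R2
Branch closes: p2 and not p2 both at 2.
All branches of the tableau close; one closing branch shown above.

Unsatisfiable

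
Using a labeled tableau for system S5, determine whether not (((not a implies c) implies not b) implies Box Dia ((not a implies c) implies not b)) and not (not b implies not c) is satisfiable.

Unsatisfiable

1. not (((not a implies c) implies not b) implies Box Dia ((not a implies c) implies not b)) and not (not b implies not c), 0
2. not (((not a implies c) implies not b) implies Box Dia ((not a implies c) implies not b)), 0   [and-rule on 1]
3. not (not b implies not c), 0   [and-rule on 1]
4. (not a implies c) implies not b, 0   [neg-implies-rule on 2]
5. not Box Dia ((not a implies c) implies not b), 0   [neg-implies-rule on 2]
6. not b, 0   [neg-implies-rule on 3]
7. c, 0   [neg-implies-rule on 3]
8. not Dia ((not a implies c) implies not b), 1   [neg-Box-rule on 5: fresh world 1, 0R1]
9. not ((not a implies c) implies not b), 0   [neg-Dia-rule on 8 via 1R0]
10. not a implies c, 0   [neg-implies-rule on 9]
11. b, 0   [neg-implies-rule on 9]
Accessibility: 0R0, 0R1, 1R0, 1R1
Branch closes: b and not b both at 0.
All branches of the tableau close; one closing branch shown above.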